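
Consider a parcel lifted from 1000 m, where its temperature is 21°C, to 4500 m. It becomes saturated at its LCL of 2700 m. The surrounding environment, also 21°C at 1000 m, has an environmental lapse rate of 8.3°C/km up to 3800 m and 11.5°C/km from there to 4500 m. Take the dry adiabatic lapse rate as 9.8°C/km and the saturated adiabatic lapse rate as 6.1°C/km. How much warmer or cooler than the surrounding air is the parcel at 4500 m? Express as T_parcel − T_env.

Parcel:
  From 1000 m to 2700 m (dry): cools by 9.8 × 1.7 = 16.66°C, giving 4.34°C.
  From 2700 m to 4500 m (saturated): cools by 6.1 × 1.8 = 10.98°C, giving -6.64°C.
Environment:
  From 1000 m to 3800 m (environment, lower layer): cools by 8.3 × 2.8 = 23.24°C, giving -2.24°C.
  From 3800 m to 4500 m (environment, upper layer): cools by 11.5 × 0.7 = 8.05°C, giving -10.29°C.
T_parcel − T_env = -6.64 − (-10.29) = +3.65°C

+3.65°C (parcel warmer than environment)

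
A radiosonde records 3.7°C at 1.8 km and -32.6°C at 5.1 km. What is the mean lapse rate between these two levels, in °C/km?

11°C/km

Γ = −ΔT/Δz = (3.7 − (-32.6)) / (5100 − 1800) m
  = 36.3°C / 3.3 km = 11°C/km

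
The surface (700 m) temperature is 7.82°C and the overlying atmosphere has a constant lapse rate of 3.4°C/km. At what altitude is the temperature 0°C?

3000 m

Height above start = (7.82 − 0) / 3.4 = 2.3 km
Altitude = 700 m + 2300 m = 3000 m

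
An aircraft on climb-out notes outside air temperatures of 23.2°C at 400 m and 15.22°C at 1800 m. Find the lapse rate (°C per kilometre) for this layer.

Γ = −ΔT/Δz = (23.2 − 15.22) / (1800 − 400) m
  = 7.98°C / 1.4 km = 5.7°C/km

5.7°C/km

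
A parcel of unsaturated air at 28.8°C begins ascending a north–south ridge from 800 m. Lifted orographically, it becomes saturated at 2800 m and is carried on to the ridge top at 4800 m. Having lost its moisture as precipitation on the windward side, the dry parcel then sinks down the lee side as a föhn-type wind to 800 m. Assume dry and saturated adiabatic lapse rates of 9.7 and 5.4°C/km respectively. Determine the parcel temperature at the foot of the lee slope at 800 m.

Dry to 2800 m: -9.7 × 2 km = -19.4°C, so T = 9.4°C.
Saturated to 4800 m: -5.4 × 2 km = -10.8°C, so T = -1.4°C.
Dry descent to 800 m: +9.7 × 4 km = +38.8°C, so T = 37.4°C.

37.4°C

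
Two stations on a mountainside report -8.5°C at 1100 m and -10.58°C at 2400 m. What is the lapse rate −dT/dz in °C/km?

1.6°C/km

Γ = −ΔT/Δz = (-8.5 − (-10.58)) / (2400 − 1100) m
  = 2.08°C / 1.3 km = 1.6°C/km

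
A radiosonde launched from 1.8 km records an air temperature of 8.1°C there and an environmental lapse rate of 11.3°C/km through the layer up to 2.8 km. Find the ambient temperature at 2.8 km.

1800–2800 m, environmental: Δz = 1 km ⇒ ΔT = -11.3°C; T = -3.2°C

-3.2°C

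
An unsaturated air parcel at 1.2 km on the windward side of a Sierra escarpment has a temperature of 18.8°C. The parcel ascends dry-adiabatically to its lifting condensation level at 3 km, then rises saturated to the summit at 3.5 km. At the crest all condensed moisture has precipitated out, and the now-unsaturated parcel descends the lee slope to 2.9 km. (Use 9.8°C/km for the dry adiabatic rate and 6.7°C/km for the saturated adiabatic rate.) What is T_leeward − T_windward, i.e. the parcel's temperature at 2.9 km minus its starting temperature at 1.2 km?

-15.11°C

1200–3000 m, dry: Δz = 1.8 km ⇒ ΔT = -17.64°C; T = 1.16°C
3000–3500 m, saturated: Δz = 0.5 km ⇒ ΔT = -3.35°C; T = -2.19°C
3500–2900 m, dry descent: Δz = 0.6 km ⇒ ΔT = +5.88°C; T = 3.69°C
Net change vs windward start: 3.69 − 18.8 = -15.11°C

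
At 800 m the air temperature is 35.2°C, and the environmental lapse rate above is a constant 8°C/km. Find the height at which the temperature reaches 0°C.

Height above start = (35.2 − 0) / 8 = 4.4 km
Altitude = 800 m + 4400 m = 5200 m

5200 m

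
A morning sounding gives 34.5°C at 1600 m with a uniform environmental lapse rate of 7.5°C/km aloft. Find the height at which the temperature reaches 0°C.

Height above start = (34.5 − 0) / 7.5 = 4.6 km
Altitude = 1600 m + 4600 m = 6200 m

6200 m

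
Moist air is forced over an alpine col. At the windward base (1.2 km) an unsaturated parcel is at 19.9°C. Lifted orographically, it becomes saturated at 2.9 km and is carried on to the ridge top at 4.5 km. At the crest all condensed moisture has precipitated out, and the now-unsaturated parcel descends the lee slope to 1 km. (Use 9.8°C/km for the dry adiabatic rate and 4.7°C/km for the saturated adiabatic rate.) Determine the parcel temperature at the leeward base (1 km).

30.02°C

1200–2900 m, dry: Δz = 1.7 km ⇒ ΔT = -16.66°C; T = 3.24°C
2900–4500 m, saturated: Δz = 1.6 km ⇒ ΔT = -7.52°C; T = -4.28°C
4500–1000 m, dry descent: Δz = 3.5 km ⇒ ΔT = +34.3°C; T = 30.02°C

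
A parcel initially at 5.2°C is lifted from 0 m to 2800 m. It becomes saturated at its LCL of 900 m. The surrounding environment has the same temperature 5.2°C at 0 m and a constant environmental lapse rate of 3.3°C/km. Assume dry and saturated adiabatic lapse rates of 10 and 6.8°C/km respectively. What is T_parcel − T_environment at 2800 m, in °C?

Parcel:
  0–900 m, dry: Δz = 0.9 km ⇒ ΔT = -9°C; T = -3.8°C
  900–2800 m, saturated: Δz = 1.9 km ⇒ ΔT = -12.92°C; T = -16.72°C
Environment:
  0–2800 m, environment: Δz = 2.8 km ⇒ ΔT = -9.24°C; T = -4.04°C
T_parcel − T_env = -16.72 − (-4.04) = -12.68°C

-12.68°C (parcel cooler than environment)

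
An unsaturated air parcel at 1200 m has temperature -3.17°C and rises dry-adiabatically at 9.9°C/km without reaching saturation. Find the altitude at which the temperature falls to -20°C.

2900 m

Height above start = (-3.17 − (-20)) / 9.9 = 1.7 km
Altitude = 1200 m + 1700 m = 2900 m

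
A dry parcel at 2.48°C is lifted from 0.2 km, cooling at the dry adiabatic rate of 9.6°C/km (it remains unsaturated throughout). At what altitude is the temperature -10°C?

Height above start = (2.48 − (-10)) / 9.6 = 1.3 km
Altitude = 200 m + 1300 m = 1500 m

1.5 km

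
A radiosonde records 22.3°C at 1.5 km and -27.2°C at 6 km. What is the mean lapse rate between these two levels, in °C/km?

11°C/km

Γ = −ΔT/Δz = (22.3 − (-27.2)) / (6000 − 1500) m
  = 49.5°C / 4.5 km = 11°C/km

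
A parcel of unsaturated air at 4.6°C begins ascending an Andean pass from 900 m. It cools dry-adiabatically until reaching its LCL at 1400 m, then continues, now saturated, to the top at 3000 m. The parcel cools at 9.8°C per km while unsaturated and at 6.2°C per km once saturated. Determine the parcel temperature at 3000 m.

-10.22°C

900 → 1400 m (dry, 9.8°C/km): ΔT = -9.8 × 0.5 = -4.9°C → T = -0.3°C
1400 → 3000 m (saturated, 6.2°C/km): ΔT = -6.2 × 1.6 = -9.92°C → T = -10.22°C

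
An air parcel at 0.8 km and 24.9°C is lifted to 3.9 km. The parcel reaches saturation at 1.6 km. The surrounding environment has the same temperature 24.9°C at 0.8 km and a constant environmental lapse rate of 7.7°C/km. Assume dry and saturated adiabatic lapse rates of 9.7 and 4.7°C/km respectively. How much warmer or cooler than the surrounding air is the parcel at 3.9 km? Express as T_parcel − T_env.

Parcel:
  800 → 1600 m (dry, 9.7°C/km): ΔT = -9.7 × 0.8 = -7.76°C → T = 17.14°C
  1600 → 3900 m (saturated, 4.7°C/km): ΔT = -4.7 × 2.3 = -10.81°C → T = 6.33°C
Environment:
  800 → 3900 m (environment, 7.7°C/km): ΔT = -7.7 × 3.1 = -23.87°C → T = 1.03°C
T_parcel − T_env = 6.33 − 1.03 = +5.3°C

+5.3°C (parcel warmer than environment)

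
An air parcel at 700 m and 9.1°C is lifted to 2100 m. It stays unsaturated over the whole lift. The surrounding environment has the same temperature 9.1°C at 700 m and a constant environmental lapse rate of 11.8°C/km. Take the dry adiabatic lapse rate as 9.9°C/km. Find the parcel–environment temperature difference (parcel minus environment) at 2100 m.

+2.66°C (parcel warmer than environment)

Parcel:
  700 → 2100 m (dry, 9.9°C/km): ΔT = -9.9 × 1.4 = -13.86°C → T = -4.76°C
Environment:
  700 → 2100 m (environment, 11.8°C/km): ΔT = -11.8 × 1.4 = -16.52°C → T = -7.42°C
T_parcel − T_env = -4.76 − (-7.42) = +2.66°C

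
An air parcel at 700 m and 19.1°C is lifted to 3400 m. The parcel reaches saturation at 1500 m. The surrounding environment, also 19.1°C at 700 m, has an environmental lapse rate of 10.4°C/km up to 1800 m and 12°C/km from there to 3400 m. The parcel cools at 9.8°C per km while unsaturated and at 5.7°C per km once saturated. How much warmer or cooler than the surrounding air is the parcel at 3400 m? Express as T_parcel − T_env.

Parcel:
  From 700 m to 1500 m (dry): cools by 9.8 × 0.8 = 7.84°C, giving 11.26°C.
  From 1500 m to 3400 m (saturated): cools by 5.7 × 1.9 = 10.83°C, giving 0.43°C.
Environment:
  From 700 m to 1800 m (environment, lower layer): cools by 10.4 × 1.1 = 11.44°C, giving 7.66°C.
  From 1800 m to 3400 m (environment, upper layer): cools by 12 × 1.6 = 19.2°C, giving -11.54°C.
T_parcel − T_env = 0.43 − (-11.54) = +11.97°C

+11.97°C (parcel warmer than environment)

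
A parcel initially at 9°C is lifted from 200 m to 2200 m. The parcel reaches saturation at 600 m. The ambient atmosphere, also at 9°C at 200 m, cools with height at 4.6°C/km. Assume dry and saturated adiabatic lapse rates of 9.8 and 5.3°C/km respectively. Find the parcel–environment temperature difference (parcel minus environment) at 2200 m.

-3.2°C (parcel cooler than environment)

Parcel:
  Dry to 600 m: -9.8 × 0.4 km = -3.92°C, so T = 5.08°C.
  Saturated to 2200 m: -5.3 × 1.6 km = -8.48°C, so T = -3.4°C.
Environment:
  Environment to 2200 m: -4.6 × 2 km = -9.2°C, so T = -0.2°C.
T_parcel − T_env = -3.4 − (-0.2) = -3.2°C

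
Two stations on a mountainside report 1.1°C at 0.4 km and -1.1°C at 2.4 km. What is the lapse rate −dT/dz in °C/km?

1.1°C/km

Γ = −ΔT/Δz = (1.1 − (-1.1)) / (2400 − 400) m
  = 2.2°C / 2 km = 1.1°C/km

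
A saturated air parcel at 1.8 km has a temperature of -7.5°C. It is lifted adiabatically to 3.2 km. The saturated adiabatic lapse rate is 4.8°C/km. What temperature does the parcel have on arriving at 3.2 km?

From 1800 m to 3200 m (saturated adiabatic): cools by 4.8 × 1.4 = 6.72°C, giving -14.22°C.

-14.22°C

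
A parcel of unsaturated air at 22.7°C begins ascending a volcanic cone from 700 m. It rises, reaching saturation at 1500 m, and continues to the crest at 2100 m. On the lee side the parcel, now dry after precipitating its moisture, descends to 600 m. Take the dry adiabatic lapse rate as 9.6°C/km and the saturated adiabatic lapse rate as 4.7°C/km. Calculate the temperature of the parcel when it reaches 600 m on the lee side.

26.6°C

Dry to 1500 m: -9.6 × 0.8 km = -7.68°C, so T = 15.02°C.
Saturated to 2100 m: -4.7 × 0.6 km = -2.82°C, so T = 12.2°C.
Dry descent to 600 m: +9.6 × 1.5 km = +14.4°C, so T = 26.6°C.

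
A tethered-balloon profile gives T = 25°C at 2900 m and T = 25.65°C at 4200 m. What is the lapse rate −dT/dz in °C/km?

Γ = −ΔT/Δz = (25 − 25.65) / (4200 − 2900) m
  = -0.65°C / 1.3 km = -0.5°C/km

-0.5°C/km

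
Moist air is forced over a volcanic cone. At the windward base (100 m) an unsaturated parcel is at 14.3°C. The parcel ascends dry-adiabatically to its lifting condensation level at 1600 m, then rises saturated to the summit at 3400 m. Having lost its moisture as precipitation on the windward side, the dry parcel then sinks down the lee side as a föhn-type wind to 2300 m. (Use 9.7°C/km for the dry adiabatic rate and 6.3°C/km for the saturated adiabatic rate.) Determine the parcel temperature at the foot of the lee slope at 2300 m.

-0.92°C

100–1600 m, dry: Δz = 1.5 km ⇒ ΔT = -14.55°C; T = -0.25°C
1600–3400 m, saturated: Δz = 1.8 km ⇒ ΔT = -11.34°C; T = -11.59°C
3400–2300 m, dry descent: Δz = 1.1 km ⇒ ΔT = +10.67°C; T = -0.92°C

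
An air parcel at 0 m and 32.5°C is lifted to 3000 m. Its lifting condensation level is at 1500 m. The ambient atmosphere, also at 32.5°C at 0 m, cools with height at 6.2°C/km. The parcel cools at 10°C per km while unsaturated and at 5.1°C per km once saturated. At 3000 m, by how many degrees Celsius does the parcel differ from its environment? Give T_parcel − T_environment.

-4.05°C (parcel cooler than environment)

Parcel:
  From 0 m to 1500 m (dry): cools by 10 × 1.5 = 15°C, giving 17.5°C.
  From 1500 m to 3000 m (saturated): cools by 5.1 × 1.5 = 7.65°C, giving 9.85°C.
Environment:
  From 0 m to 3000 m (environment): cools by 6.2 × 3 = 18.6°C, giving 13.9°C.
T_parcel − T_env = 9.85 − 13.9 = -4.05°C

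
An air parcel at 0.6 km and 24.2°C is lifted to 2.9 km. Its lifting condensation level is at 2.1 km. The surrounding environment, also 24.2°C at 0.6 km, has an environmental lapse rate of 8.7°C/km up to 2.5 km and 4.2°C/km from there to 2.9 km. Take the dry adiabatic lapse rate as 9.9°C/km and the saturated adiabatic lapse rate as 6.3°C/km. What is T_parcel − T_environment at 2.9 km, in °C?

Parcel:
  600–2100 m, dry: Δz = 1.5 km ⇒ ΔT = -14.85°C; T = 9.35°C
  2100–2900 m, saturated: Δz = 0.8 km ⇒ ΔT = -5.04°C; T = 4.31°C
Environment:
  600–2500 m, environment, lower layer: Δz = 1.9 km ⇒ ΔT = -16.53°C; T = 7.67°C
  2500–2900 m, environment, upper layer: Δz = 0.4 km ⇒ ΔT = -1.68°C; T = 5.99°C
T_parcel − T_env = 4.31 − 5.99 = -1.68°C

-1.68°C (parcel cooler than environment)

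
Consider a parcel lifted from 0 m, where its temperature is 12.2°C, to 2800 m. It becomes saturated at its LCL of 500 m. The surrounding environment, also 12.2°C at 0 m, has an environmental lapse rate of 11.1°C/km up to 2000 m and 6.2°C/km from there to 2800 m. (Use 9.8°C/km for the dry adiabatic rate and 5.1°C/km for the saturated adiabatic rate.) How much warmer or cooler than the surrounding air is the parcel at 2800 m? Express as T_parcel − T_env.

+10.53°C (parcel warmer than environment)

Parcel:
  0–500 m, dry: Δz = 0.5 km ⇒ ΔT = -4.9°C; T = 7.3°C
  500–2800 m, saturated: Δz = 2.3 km ⇒ ΔT = -11.73°C; T = -4.43°C
Environment:
  0–2000 m, environment, lower layer: Δz = 2 km ⇒ ΔT = -22.2°C; T = -10°C
  2000–2800 m, environment, upper layer: Δz = 0.8 km ⇒ ΔT = -4.96°C; T = -14.96°C
T_parcel − T_env = -4.43 − (-14.96) = +10.53°C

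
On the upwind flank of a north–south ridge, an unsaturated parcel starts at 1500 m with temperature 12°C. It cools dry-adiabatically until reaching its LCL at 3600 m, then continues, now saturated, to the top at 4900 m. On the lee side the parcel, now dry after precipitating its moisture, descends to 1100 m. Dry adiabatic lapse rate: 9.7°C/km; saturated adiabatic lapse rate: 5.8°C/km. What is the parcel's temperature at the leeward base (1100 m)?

1500–3600 m, dry: Δz = 2.1 km ⇒ ΔT = -20.37°C; T = -8.37°C
3600–4900 m, saturated: Δz = 1.3 km ⇒ ΔT = -7.54°C; T = -15.91°C
4900–1100 m, dry descent: Δz = 3.8 km ⇒ ΔT = +36.86°C; T = 20.95°C

20.95°C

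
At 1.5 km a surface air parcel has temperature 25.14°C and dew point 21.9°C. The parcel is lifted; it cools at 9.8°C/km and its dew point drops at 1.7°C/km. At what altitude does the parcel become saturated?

1.9 km

T and T_d converge at 9.8 − 1.7 = 8.1°C per km
Height above start = (25.14 − 21.9) / 8.1 = 0.4 km
LCL altitude = 1500 m + 400 m = 1900 m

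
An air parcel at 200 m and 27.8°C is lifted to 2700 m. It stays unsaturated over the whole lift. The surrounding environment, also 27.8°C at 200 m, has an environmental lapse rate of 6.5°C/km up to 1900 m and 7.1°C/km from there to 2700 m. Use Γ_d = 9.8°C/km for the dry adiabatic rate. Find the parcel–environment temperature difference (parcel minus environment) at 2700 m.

Parcel:
  200–2700 m, dry: Δz = 2.5 km ⇒ ΔT = -24.5°C; T = 3.3°C
Environment:
  200–1900 m, environment, lower layer: Δz = 1.7 km ⇒ ΔT = -11.05°C; T = 16.75°C
  1900–2700 m, environment, upper layer: Δz = 0.8 km ⇒ ΔT = -5.68°C; T = 11.07°C
T_parcel − T_env = 3.3 − 11.07 = -7.77°C

-7.77°C (parcel cooler than environment)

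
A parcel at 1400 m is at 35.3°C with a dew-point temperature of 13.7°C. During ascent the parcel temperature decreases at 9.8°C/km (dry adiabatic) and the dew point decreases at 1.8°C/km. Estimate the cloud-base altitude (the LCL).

T and T_d converge at 9.8 − 1.8 = 8°C per km
Height above start = (35.3 − 13.7) / 8 = 2.7 km
LCL altitude = 1400 m + 2700 m = 4100 m

4100 m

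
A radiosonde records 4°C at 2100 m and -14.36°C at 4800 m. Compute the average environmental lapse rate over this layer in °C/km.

6.8°C/km

Γ = −ΔT/Δz = (4 − (-14.36)) / (4800 − 2100) m
  = 18.36°C / 2.7 km = 6.8°C/km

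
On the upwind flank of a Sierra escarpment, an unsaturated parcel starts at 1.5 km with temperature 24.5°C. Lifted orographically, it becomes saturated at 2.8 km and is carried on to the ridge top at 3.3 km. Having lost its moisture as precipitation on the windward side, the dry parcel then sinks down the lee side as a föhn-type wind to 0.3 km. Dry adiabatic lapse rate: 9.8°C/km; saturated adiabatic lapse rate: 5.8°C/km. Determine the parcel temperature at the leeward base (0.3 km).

38.26°C

1500 → 2800 m (dry, 9.8°C/km): ΔT = -9.8 × 1.3 = -12.74°C → T = 11.76°C
2800 → 3300 m (saturated, 5.8°C/km): ΔT = -5.8 × 0.5 = -2.9°C → T = 8.86°C
3300 → 300 m (dry descent, 9.8°C/km): ΔT = +9.8 × 3 = +29.4°C → T = 38.26°C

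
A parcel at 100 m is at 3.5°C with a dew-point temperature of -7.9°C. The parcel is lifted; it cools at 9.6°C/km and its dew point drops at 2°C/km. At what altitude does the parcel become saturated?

1600 m

T and T_d converge at 9.6 − 2 = 7.6°C per km
Height above start = (3.5 − (-7.9)) / 7.6 = 1.5 km
LCL altitude = 100 m + 1500 m = 1600 m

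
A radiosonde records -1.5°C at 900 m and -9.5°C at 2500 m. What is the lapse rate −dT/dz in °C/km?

5°C/km

Γ = −ΔT/Δz = (-1.5 − (-9.5)) / (2500 − 900) m
  = 8°C / 1.6 km = 5°C/km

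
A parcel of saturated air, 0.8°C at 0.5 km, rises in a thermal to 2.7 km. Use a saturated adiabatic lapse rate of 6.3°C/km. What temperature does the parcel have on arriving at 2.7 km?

-13.06°C

From 500 m to 2700 m (saturated adiabatic): cools by 6.3 × 2.2 = 13.86°C, giving -13.06°C.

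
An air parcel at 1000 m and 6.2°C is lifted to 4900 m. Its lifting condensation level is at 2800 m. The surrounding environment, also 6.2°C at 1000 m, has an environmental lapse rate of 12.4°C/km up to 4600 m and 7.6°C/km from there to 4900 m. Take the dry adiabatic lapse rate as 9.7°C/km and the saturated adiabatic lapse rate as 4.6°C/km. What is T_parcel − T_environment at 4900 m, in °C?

+19.8°C (parcel warmer than environment)

Parcel:
  From 1000 m to 2800 m (dry): cools by 9.7 × 1.8 = 17.46°C, giving -11.26°C.
  From 2800 m to 4900 m (saturated): cools by 4.6 × 2.1 = 9.66°C, giving -20.92°C.
Environment:
  From 1000 m to 4600 m (environment, lower layer): cools by 12.4 × 3.6 = 44.64°C, giving -38.44°C.
  From 4600 m to 4900 m (environment, upper layer): cools by 7.6 × 0.3 = 2.28°C, giving -40.72°C.
T_parcel − T_env = -20.92 − (-40.72) = +19.8°C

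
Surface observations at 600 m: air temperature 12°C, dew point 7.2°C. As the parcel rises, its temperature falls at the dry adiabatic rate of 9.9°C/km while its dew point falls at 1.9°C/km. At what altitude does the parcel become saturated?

T and T_d converge at 9.9 − 1.9 = 8°C per km
Height above start = (12 − 7.2) / 8 = 0.6 km
LCL altitude = 600 m + 600 m = 1200 m

1200 m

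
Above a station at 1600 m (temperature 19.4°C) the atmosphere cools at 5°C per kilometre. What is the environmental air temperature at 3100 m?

11.9°C

From 1600 m to 3100 m (environmental): cools by 5 × 1.5 = 7.5°C, giving 11.9°C.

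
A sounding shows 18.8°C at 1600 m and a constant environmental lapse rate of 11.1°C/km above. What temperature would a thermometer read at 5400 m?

-23.38°C

1600 → 5400 m (environmental, 11.1°C/km): ΔT = -11.1 × 3.8 = -42.18°C → T = -23.38°C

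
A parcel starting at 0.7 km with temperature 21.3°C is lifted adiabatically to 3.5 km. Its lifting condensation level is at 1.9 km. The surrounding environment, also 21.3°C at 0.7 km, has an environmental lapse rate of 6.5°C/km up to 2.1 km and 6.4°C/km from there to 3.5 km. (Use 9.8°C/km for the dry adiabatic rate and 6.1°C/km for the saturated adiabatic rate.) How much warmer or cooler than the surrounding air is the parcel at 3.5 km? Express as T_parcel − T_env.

-3.46°C (parcel cooler than environment)

Parcel:
  From 700 m to 1900 m (dry): cools by 9.8 × 1.2 = 11.76°C, giving 9.54°C.
  From 1900 m to 3500 m (saturated): cools by 6.1 × 1.6 = 9.76°C, giving -0.22°C.
Environment:
  From 700 m to 2100 m (environment, lower layer): cools by 6.5 × 1.4 = 9.1°C, giving 12.2°C.
  From 2100 m to 3500 m (environment, upper layer): cools by 6.4 × 1.4 = 8.96°C, giving 3.24°C.
T_parcel − T_env = -0.22 − 3.24 = -3.46°C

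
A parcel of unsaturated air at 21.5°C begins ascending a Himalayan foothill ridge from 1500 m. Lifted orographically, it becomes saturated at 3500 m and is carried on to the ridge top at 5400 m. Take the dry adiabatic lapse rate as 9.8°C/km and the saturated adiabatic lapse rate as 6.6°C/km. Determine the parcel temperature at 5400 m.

From 1500 m to 3500 m (dry): cools by 9.8 × 2 = 19.6°C, giving 1.9°C.
From 3500 m to 5400 m (saturated): cools by 6.6 × 1.9 = 12.54°C, giving -10.64°C.

-10.64°C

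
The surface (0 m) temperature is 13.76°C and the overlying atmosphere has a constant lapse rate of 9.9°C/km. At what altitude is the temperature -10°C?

Height above start = (13.76 − (-10)) / 9.9 = 2.4 km
Altitude = 0 m + 2400 m = 2400 m

2400 m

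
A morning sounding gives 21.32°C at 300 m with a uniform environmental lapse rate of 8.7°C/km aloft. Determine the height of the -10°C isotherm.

Height above start = (21.32 − (-10)) / 8.7 = 3.6 km
Altitude = 300 m + 3600 m = 3900 m

3900 m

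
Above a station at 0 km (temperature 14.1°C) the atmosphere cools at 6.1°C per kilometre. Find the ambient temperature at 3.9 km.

0 → 3900 m (environmental, 6.1°C/km): ΔT = -6.1 × 3.9 = -23.79°C → T = -9.69°C

-9.69°C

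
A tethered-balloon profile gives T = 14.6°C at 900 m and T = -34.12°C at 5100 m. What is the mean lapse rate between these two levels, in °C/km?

11.6°C/km

Γ = −ΔT/Δz = (14.6 − (-34.12)) / (5100 − 900) m
  = 48.72°C / 4.2 km = 11.6°C/km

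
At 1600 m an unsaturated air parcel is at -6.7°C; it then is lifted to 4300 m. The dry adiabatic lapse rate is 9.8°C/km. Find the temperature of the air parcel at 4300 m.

1600 → 4300 m (dry adiabatic, 9.8°C/km): ΔT = -9.8 × 2.7 = -26.46°C → T = -33.16°C

-33.16°C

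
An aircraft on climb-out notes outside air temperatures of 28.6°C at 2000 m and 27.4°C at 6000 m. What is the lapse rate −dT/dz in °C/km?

Γ = −ΔT/Δz = (28.6 − 27.4) / (6000 − 2000) m
  = 1.2°C / 4 km = 0.3°C/km

0.3°C/km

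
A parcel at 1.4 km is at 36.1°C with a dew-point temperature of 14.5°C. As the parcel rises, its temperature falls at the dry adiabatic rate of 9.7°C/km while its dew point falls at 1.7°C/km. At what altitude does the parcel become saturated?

T and T_d converge at 9.7 − 1.7 = 8°C per km
Height above start = (36.1 − 14.5) / 8 = 2.7 km
LCL altitude = 1400 m + 2700 m = 4100 m

4.1 km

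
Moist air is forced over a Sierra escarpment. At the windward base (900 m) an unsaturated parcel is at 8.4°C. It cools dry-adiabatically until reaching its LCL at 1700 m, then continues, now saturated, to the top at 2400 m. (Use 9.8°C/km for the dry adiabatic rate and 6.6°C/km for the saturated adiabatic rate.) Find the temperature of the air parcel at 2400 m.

-4.06°C

Dry to 1700 m: -9.8 × 0.8 km = -7.84°C, so T = 0.56°C.
Saturated to 2400 m: -6.6 × 0.7 km = -4.62°C, so T = -4.06°C.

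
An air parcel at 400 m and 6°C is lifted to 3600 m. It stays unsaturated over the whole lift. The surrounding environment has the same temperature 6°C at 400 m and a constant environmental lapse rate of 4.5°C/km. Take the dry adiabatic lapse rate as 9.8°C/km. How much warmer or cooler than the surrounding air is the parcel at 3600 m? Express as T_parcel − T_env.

-16.96°C (parcel cooler than environment)

Parcel:
  400 → 3600 m (dry, 9.8°C/km): ΔT = -9.8 × 3.2 = -31.36°C → T = -25.36°C
Environment:
  400 → 3600 m (environment, 4.5°C/km): ΔT = -4.5 × 3.2 = -14.4°C → T = -8.4°C
T_parcel − T_env = -25.36 − (-8.4) = -16.96°C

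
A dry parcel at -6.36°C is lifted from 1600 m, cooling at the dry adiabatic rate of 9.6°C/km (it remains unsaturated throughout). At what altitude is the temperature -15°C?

Height above start = (-6.36 − (-15)) / 9.6 = 0.9 km
Altitude = 1600 m + 900 m = 2500 m

2500 m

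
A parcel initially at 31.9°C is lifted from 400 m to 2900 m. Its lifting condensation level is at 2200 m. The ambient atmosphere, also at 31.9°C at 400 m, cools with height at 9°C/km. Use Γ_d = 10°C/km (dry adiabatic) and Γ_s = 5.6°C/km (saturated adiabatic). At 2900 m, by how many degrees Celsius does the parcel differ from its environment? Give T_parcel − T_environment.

+0.58°C (parcel warmer than environment)

Parcel:
  400 → 2200 m (dry, 10°C/km): ΔT = -10 × 1.8 = -18°C → T = 13.9°C
  2200 → 2900 m (saturated, 5.6°C/km): ΔT = -5.6 × 0.7 = -3.92°C → T = 9.98°C
Environment:
  400 → 2900 m (environment, 9°C/km): ΔT = -9 × 2.5 = -22.5°C → T = 9.4°C
T_parcel − T_env = 9.98 − 9.4 = +0.58°C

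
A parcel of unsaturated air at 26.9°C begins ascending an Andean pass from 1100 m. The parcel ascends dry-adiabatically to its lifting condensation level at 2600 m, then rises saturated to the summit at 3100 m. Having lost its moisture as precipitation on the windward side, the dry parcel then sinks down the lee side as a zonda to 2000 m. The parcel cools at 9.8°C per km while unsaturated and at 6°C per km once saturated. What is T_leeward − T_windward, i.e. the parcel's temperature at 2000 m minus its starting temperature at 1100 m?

-6.92°C

1100 → 2600 m (dry, 9.8°C/km): ΔT = -9.8 × 1.5 = -14.7°C → T = 12.2°C
2600 → 3100 m (saturated, 6°C/km): ΔT = -6 × 0.5 = -3°C → T = 9.2°C
3100 → 2000 m (dry descent, 9.8°C/km): ΔT = +9.8 × 1.1 = +10.78°C → T = 19.98°C
Net change vs windward start: 19.98 − 26.9 = -6.92°C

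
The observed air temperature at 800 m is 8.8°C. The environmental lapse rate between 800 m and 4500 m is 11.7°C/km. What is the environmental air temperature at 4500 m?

-34.49°C

800 → 4500 m (environmental, 11.7°C/km): ΔT = -11.7 × 3.7 = -43.29°C → T = -34.49°C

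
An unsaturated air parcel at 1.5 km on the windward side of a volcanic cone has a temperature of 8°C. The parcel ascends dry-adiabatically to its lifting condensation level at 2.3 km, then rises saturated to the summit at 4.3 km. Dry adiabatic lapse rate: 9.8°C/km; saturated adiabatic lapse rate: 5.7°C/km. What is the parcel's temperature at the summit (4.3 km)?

-11.24°C

1500 → 2300 m (dry, 9.8°C/km): ΔT = -9.8 × 0.8 = -7.84°C → T = 0.16°C
2300 → 4300 m (saturated, 5.7°C/km): ΔT = -5.7 × 2 = -11.4°C → T = -11.24°C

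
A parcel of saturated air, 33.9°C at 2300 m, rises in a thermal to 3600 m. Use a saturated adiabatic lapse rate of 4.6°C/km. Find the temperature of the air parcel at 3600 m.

2300 → 3600 m (saturated adiabatic, 4.6°C/km): ΔT = -4.6 × 1.3 = -5.98°C → T = 27.92°C

27.92°C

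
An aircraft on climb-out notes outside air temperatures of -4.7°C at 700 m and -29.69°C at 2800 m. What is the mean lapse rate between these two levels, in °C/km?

11.9°C/km

Γ = −ΔT/Δz = (-4.7 − (-29.69)) / (2800 − 700) m
  = 24.99°C / 2.1 km = 11.9°C/km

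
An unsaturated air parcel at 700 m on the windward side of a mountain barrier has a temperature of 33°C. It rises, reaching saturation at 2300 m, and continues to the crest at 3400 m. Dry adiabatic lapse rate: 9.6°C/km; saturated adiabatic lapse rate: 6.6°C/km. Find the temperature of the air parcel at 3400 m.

10.38°C

From 700 m to 2300 m (dry): cools by 9.6 × 1.6 = 15.36°C, giving 17.64°C.
From 2300 m to 3400 m (saturated): cools by 6.6 × 1.1 = 7.26°C, giving 10.38°C.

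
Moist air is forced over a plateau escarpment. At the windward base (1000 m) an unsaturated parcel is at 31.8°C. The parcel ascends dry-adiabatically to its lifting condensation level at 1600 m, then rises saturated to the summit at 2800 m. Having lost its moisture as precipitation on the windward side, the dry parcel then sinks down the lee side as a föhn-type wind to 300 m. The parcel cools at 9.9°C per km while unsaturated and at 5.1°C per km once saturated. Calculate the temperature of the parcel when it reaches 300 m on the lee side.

44.49°C

From 1000 m to 1600 m (dry): cools by 9.9 × 0.6 = 5.94°C, giving 25.86°C.
From 1600 m to 2800 m (saturated): cools by 5.1 × 1.2 = 6.12°C, giving 19.74°C.
From 2800 m to 300 m (dry descent): warms by 9.9 × 2.5 = 24.75°C, giving 44.49°C.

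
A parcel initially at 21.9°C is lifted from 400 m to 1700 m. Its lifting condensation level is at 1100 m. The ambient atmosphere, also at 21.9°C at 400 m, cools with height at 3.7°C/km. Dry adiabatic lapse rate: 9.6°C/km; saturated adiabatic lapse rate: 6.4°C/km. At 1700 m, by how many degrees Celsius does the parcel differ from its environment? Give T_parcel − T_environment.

Parcel:
  Dry to 1100 m: -9.6 × 0.7 km = -6.72°C, so T = 15.18°C.
  Saturated to 1700 m: -6.4 × 0.6 km = -3.84°C, so T = 11.34°C.
Environment:
  Environment to 1700 m: -3.7 × 1.3 km = -4.81°C, so T = 17.09°C.
T_parcel − T_env = 11.34 − 17.09 = -5.75°C

-5.75°C (parcel cooler than environment)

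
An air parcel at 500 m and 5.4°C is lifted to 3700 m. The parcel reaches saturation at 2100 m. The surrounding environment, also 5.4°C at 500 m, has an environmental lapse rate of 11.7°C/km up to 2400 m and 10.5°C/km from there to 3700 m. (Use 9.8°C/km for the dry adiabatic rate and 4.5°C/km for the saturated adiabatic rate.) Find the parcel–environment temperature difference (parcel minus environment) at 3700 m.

Parcel:
  Dry to 2100 m: -9.8 × 1.6 km = -15.68°C, so T = -10.28°C.
  Saturated to 3700 m: -4.5 × 1.6 km = -7.2°C, so T = -17.48°C.
Environment:
  Environment, lower layer to 2400 m: -11.7 × 1.9 km = -22.23°C, so T = -16.83°C.
  Environment, upper layer to 3700 m: -10.5 × 1.3 km = -13.65°C, so T = -30.48°C.
T_parcel − T_env = -17.48 − (-30.48) = +13°C

+13°C (parcel warmer than environment)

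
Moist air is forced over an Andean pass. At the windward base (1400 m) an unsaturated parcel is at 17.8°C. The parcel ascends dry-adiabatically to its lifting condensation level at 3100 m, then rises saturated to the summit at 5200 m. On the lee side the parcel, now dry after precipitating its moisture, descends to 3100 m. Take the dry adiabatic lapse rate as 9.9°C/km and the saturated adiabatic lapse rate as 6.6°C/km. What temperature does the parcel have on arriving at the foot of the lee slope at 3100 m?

7.9°C

From 1400 m to 3100 m (dry): cools by 9.9 × 1.7 = 16.83°C, giving 0.97°C.
From 3100 m to 5200 m (saturated): cools by 6.6 × 2.1 = 13.86°C, giving -12.89°C.
From 5200 m to 3100 m (dry descent): warms by 9.9 × 2.1 = 20.79°C, giving 7.9°C.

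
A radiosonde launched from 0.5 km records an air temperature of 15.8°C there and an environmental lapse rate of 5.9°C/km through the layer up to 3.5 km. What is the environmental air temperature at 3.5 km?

-1.9°C

500–3500 m, environmental: Δz = 3 km ⇒ ΔT = -17.7°C; T = -1.9°C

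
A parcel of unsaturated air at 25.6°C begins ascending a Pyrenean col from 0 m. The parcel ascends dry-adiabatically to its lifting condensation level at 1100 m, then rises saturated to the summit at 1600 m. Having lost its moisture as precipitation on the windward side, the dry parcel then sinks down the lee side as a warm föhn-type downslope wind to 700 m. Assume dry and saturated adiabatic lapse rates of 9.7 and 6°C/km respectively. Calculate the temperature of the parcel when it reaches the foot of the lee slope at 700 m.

20.66°C

Dry to 1100 m: -9.7 × 1.1 km = -10.67°C, so T = 14.93°C.
Saturated to 1600 m: -6 × 0.5 km = -3°C, so T = 11.93°C.
Dry descent to 700 m: +9.7 × 0.9 km = +8.73°C, so T = 20.66°C.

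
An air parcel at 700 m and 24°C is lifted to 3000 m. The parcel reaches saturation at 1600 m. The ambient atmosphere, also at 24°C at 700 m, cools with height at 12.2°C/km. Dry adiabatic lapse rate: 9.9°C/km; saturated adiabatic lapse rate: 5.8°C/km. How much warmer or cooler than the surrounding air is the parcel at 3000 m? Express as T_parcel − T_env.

Parcel:
  700 → 1600 m (dry, 9.9°C/km): ΔT = -9.9 × 0.9 = -8.91°C → T = 15.09°C
  1600 → 3000 m (saturated, 5.8°C/km): ΔT = -5.8 × 1.4 = -8.12°C → T = 6.97°C
Environment:
  700 → 3000 m (environment, 12.2°C/km): ΔT = -12.2 × 2.3 = -28.06°C → T = -4.06°C
T_parcel − T_env = 6.97 − (-4.06) = +11.03°C

+11.03°C (parcel warmer than environment)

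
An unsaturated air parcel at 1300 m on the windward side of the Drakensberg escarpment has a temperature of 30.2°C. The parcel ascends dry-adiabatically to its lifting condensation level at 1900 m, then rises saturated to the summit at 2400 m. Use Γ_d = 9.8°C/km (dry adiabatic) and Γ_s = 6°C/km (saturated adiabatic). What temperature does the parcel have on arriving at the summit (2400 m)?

Dry to 1900 m: -9.8 × 0.6 km = -5.88°C, so T = 24.32°C.
Saturated to 2400 m: -6 × 0.5 km = -3°C, so T = 21.32°C.

21.32°C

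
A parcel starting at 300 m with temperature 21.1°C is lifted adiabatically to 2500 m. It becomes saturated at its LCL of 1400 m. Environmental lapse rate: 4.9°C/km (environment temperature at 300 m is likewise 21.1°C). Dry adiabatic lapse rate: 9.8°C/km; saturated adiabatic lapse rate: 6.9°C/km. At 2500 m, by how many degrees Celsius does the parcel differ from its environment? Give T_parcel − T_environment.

-7.59°C (parcel cooler than environment)

Parcel:
  From 300 m to 1400 m (dry): cools by 9.8 × 1.1 = 10.78°C, giving 10.32°C.
  From 1400 m to 2500 m (saturated): cools by 6.9 × 1.1 = 7.59°C, giving 2.73°C.
Environment:
  From 300 m to 2500 m (environment): cools by 4.9 × 2.2 = 10.78°C, giving 10.32°C.
T_parcel − T_env = 2.73 − 10.32 = -7.59°C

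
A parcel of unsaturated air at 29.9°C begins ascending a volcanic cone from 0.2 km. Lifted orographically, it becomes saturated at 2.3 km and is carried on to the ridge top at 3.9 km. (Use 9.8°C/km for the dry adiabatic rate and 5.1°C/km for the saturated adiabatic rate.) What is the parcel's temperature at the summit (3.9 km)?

1.16°C

Dry to 2300 m: -9.8 × 2.1 km = -20.58°C, so T = 9.32°C.
Saturated to 3900 m: -5.1 × 1.6 km = -8.16°C, so T = 1.16°C.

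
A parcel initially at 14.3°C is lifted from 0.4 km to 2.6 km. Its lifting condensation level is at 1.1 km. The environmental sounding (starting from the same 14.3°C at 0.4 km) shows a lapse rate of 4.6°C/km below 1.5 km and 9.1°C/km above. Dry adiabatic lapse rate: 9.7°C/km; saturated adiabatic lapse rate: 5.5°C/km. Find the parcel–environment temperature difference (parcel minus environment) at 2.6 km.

+0.03°C (parcel warmer than environment)

Parcel:
  400 → 1100 m (dry, 9.7°C/km): ΔT = -9.7 × 0.7 = -6.79°C → T = 7.51°C
  1100 → 2600 m (saturated, 5.5°C/km): ΔT = -5.5 × 1.5 = -8.25°C → T = -0.74°C
Environment:
  400 → 1500 m (environment, lower layer, 4.6°C/km): ΔT = -4.6 × 1.1 = -5.06°C → T = 9.24°C
  1500 → 2600 m (environment, upper layer, 9.1°C/km): ΔT = -9.1 × 1.1 = -10.01°C → T = -0.77°C
T_parcel − T_env = -0.74 − (-0.77) = +0.03°C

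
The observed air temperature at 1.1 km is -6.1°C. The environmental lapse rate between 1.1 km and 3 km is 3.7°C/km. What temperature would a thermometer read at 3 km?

1100 → 3000 m (environmental, 3.7°C/km): ΔT = -3.7 × 1.9 = -7.03°C → T = -13.13°C

-13.13°C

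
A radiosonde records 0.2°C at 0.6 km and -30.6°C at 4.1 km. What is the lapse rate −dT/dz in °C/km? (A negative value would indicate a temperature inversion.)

8.8°C/km

Γ = −ΔT/Δz = (0.2 − (-30.6)) / (4100 − 600) m
  = 30.8°C / 3.5 km = 8.8°C/km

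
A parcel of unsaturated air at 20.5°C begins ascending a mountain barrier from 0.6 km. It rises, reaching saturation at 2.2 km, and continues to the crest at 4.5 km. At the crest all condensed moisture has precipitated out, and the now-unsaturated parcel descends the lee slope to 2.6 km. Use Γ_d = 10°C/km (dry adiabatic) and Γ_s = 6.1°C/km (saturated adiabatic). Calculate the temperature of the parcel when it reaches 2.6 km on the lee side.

From 600 m to 2200 m (dry): cools by 10 × 1.6 = 16°C, giving 4.5°C.
From 2200 m to 4500 m (saturated): cools by 6.1 × 2.3 = 14.03°C, giving -9.53°C.
From 4500 m to 2600 m (dry descent): warms by 10 × 1.9 = 19°C, giving 9.47°C.

9.47°C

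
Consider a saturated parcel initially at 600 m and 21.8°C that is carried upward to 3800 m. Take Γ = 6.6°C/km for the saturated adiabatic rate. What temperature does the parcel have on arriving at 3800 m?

0.68°C

Saturated adiabatic to 3800 m: -6.6 × 3.2 km = -21.12°C, so T = 0.68°C.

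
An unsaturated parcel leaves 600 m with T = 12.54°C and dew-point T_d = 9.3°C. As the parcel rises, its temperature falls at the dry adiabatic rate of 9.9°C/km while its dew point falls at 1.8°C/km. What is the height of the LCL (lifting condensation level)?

1000 m

T and T_d converge at 9.9 − 1.8 = 8.1°C per km
Height above start = (12.54 − 9.3) / 8.1 = 0.4 km
LCL altitude = 600 m + 400 m = 1000 m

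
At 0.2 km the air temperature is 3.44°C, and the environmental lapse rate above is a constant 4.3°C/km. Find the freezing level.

1 km

Height above start = (3.44 − 0) / 4.3 = 0.8 km
Altitude = 200 m + 800 m = 1000 m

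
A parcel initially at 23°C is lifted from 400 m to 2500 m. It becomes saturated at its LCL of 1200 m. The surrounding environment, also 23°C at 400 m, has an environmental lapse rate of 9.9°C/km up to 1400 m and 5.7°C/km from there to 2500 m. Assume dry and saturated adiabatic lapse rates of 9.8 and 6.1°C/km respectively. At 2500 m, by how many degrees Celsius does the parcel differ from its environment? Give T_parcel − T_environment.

Parcel:
  From 400 m to 1200 m (dry): cools by 9.8 × 0.8 = 7.84°C, giving 15.16°C.
  From 1200 m to 2500 m (saturated): cools by 6.1 × 1.3 = 7.93°C, giving 7.23°C.
Environment:
  From 400 m to 1400 m (environment, lower layer): cools by 9.9 × 1 = 9.9°C, giving 13.1°C.
  From 1400 m to 2500 m (environment, upper layer): cools by 5.7 × 1.1 = 6.27°C, giving 6.83°C.
T_parcel − T_env = 7.23 − 6.83 = +0.4°C

+0.4°C (parcel warmer than environment)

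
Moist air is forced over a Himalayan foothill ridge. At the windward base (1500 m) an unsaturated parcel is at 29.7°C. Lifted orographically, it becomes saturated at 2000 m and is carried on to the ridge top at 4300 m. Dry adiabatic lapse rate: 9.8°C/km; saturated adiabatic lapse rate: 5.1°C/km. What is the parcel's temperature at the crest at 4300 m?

Dry to 2000 m: -9.8 × 0.5 km = -4.9°C, so T = 24.8°C.
Saturated to 4300 m: -5.1 × 2.3 km = -11.73°C, so T = 13.07°C.

13.07°C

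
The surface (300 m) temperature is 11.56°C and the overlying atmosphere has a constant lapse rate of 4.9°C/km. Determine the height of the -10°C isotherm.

Height above start = (11.56 − (-10)) / 4.9 = 4.4 km
Altitude = 300 m + 4400 m = 4700 m

4700 m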